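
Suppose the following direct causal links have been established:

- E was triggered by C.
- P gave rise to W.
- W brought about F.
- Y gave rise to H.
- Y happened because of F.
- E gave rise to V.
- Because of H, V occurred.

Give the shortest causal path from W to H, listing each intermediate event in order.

W → F
F → Y
Y → H
Length: 3 steps.

W → F → Y → H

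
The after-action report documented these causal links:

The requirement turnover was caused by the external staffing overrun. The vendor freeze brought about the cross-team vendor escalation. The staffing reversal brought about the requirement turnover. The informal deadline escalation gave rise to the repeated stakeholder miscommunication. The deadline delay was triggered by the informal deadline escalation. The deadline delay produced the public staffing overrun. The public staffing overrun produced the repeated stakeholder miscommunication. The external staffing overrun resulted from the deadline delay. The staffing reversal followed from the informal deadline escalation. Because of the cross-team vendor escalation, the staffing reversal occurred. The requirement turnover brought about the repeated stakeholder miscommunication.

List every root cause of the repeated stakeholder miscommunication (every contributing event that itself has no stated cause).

Tracing upstream from the repeated stakeholder miscommunication: the repeated stakeholder miscommunication ← the informal deadline escalation.
A separate upstream branch: the repeated stakeholder miscommunication ← the requirement turnover ← the staffing reversal ← the cross-team vendor escalation ← the vendor freeze.
Each of those chain origins has no stated cause.

the informal deadline escalation, the vendor freeze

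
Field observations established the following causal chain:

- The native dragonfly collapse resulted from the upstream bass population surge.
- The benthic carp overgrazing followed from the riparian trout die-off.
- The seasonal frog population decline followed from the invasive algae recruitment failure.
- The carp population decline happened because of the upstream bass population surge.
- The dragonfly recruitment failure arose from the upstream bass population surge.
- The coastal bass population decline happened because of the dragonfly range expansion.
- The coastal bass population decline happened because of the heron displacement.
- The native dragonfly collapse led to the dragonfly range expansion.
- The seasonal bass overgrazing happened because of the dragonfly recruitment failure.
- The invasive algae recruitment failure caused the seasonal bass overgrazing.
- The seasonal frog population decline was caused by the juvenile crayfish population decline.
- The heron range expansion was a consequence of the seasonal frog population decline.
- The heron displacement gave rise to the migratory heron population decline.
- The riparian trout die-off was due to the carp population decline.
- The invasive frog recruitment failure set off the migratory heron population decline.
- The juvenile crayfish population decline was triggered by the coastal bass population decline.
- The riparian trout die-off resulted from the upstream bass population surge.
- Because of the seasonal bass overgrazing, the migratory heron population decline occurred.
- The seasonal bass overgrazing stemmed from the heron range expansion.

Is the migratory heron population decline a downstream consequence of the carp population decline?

No

The carp population decline leads to the riparian trout die-off, the benthic carp overgrazing; the migratory heron population decline is not among them.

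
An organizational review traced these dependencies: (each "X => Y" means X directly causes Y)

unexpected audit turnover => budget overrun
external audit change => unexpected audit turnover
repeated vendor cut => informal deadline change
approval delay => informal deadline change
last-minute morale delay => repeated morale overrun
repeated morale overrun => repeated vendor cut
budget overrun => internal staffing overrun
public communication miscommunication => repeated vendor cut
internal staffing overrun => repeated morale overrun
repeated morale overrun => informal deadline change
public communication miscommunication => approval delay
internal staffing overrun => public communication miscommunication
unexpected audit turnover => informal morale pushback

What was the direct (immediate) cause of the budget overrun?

Upstream contributors include the external audit change, but only the unexpected audit turnover feeds directly into the budget overrun.

the unexpected audit turnover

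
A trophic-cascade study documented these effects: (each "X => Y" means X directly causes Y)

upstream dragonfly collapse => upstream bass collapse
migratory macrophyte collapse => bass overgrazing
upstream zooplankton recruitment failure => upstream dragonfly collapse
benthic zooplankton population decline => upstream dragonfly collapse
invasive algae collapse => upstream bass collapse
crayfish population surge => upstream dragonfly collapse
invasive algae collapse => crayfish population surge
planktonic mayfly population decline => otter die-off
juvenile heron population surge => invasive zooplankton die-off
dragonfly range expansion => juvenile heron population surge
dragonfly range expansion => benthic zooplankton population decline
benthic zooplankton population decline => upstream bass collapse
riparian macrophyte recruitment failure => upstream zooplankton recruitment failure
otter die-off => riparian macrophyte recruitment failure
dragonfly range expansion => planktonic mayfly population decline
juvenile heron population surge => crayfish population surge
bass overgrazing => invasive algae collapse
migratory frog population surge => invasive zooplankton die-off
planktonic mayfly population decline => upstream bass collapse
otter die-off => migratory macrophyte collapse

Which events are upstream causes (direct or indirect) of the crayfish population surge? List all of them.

the bass overgrazing, the dragonfly range expansion, the invasive algae collapse, the juvenile heron population surge, the migratory macrophyte collapse, the otter die-off, the planktonic mayfly population decline

Immediate causes of the crayfish population surge: the juvenile heron population surge, the invasive algae collapse.
Further upstream: the dragonfly range expansion, the planktonic mayfly population decline, the otter die-off, the migratory macrophyte collapse, the bass overgrazing.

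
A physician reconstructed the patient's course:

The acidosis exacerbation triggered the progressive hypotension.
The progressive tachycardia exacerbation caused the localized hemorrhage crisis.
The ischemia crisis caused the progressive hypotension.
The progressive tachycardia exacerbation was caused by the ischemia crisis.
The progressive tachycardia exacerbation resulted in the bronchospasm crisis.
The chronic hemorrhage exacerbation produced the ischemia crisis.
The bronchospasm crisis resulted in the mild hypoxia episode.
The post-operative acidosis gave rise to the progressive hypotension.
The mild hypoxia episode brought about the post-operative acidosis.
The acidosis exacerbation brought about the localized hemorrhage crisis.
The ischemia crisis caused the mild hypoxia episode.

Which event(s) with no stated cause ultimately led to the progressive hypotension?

the acidosis exacerbation, the chronic hemorrhage exacerbation

Tracing upstream from the progressive hypotension: the progressive hypotension ← the ischemia crisis ← the chronic hemorrhage exacerbation.
A separate upstream branch: the progressive hypotension ← the acidosis exacerbation.
Each of those chain origins has no stated cause.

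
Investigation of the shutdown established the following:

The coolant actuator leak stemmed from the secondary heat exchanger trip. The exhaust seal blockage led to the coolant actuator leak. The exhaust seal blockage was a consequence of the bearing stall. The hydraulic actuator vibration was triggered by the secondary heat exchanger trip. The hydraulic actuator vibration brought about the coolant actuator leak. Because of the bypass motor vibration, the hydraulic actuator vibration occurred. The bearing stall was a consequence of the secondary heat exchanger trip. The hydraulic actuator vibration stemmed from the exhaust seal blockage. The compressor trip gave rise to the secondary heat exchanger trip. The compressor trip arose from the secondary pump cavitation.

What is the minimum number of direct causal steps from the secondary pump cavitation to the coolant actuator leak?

3

Shortest chain: the secondary pump cavitation → the compressor trip → the secondary heat exchanger trip → the coolant actuator leak.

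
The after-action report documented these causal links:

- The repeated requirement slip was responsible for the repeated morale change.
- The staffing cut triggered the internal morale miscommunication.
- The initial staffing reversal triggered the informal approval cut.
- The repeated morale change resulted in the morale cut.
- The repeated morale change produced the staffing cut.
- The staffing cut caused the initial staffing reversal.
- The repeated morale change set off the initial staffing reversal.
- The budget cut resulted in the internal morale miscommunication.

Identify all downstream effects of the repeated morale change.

Direct effects: the staffing cut, the initial staffing reversal, the morale cut.
2 steps out: the internal morale miscommunication, the informal approval cut.
Not reachable from it: the repeated requirement slip, the budget cut.

the informal approval cut, the initial staffing reversal, the internal morale miscommunication, the morale cut, the staffing cut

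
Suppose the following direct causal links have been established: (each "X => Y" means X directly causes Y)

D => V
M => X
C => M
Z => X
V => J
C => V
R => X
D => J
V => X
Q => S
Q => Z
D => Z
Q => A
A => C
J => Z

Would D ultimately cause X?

Yes

There is a causal chain: D → V → X.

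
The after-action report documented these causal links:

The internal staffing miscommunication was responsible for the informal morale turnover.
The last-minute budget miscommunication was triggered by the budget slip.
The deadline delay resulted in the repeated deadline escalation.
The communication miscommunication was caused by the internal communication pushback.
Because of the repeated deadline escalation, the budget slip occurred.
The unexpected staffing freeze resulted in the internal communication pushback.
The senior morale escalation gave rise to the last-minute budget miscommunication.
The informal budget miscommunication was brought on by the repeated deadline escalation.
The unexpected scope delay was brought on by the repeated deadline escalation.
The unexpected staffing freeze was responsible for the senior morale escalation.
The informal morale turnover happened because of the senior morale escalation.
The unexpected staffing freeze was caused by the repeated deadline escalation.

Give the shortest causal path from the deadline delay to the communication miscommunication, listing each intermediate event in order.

the deadline delay → the repeated deadline escalation
the repeated deadline escalation → the unexpected staffing freeze
the unexpected staffing freeze → the internal communication pushback
the internal communication pushback → the communication miscommunication
Length: 4 steps.

the deadline delay → the repeated deadline escalation → the unexpected staffing freeze → the internal communication pushback → the communication miscommunication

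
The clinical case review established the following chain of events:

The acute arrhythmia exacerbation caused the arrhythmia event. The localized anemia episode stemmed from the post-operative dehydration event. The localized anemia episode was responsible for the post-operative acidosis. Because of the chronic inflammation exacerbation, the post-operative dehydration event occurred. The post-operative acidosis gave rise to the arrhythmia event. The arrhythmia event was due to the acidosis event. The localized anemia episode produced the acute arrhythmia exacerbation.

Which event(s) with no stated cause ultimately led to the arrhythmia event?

Tracing upstream from the arrhythmia event: the arrhythmia event ← the acute arrhythmia exacerbation ← the localized anemia episode ← the post-operative dehydration event ← the chronic inflammation exacerbation.
A separate upstream branch: the arrhythmia event ← the acidosis event.
Each of those chain origins has no stated cause.

the acidosis event, the chronic inflammation exacerbation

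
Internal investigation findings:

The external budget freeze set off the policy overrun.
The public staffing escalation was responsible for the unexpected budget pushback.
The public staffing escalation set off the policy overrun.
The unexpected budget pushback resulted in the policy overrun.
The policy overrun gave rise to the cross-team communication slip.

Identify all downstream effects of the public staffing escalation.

Direct effects: the unexpected budget pushback, the policy overrun.
2 steps out: the cross-team communication slip.
Not reachable from it: the external budget freeze.

the cross-team communication slip, the policy overrun, the unexpected budget pushback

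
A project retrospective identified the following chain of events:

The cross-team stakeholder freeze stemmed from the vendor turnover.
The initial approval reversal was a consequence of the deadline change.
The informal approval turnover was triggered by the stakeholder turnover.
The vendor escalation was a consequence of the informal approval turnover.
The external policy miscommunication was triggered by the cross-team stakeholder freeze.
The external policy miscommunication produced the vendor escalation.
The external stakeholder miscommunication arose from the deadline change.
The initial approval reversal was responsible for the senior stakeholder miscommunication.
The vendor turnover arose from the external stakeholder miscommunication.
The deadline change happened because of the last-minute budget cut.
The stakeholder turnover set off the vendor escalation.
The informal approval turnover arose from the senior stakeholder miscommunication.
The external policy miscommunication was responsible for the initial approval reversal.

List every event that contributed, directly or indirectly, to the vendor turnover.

Immediate cause of the vendor turnover: the external stakeholder miscommunication.
Further upstream: the last-minute budget cut, the deadline change.

the deadline change, the external stakeholder miscommunication, the last-minute budget cut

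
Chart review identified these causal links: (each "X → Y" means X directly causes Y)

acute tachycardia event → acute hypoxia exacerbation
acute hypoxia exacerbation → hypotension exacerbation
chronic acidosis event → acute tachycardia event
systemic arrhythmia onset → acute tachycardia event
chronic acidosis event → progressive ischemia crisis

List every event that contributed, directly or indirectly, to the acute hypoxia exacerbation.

Immediate cause of the acute hypoxia exacerbation: the acute tachycardia event.
Further upstream: the chronic acidosis event, the systemic arrhythmia onset.

the acute tachycardia event, the chronic acidosis event, the systemic arrhythmia onset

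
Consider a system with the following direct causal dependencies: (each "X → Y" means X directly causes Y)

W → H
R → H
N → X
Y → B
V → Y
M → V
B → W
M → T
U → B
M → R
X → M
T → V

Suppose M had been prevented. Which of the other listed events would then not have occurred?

R, T, V, Y

Downstream of M: T, V, Y, B, W, R, H.
Of those, still caused via another path: B, W, H.
The remainder have no surviving cause.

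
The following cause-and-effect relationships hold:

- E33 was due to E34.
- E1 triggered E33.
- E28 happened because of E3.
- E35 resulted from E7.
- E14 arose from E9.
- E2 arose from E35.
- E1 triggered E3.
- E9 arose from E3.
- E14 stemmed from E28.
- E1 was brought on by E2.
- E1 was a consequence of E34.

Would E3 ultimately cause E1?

E3 leads to E9, E28, E14; E1 is not among them.

No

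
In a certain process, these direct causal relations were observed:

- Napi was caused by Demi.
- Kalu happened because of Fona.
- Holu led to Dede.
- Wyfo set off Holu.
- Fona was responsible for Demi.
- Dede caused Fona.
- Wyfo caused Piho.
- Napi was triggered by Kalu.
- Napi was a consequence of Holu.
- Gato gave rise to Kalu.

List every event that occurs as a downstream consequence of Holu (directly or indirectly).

Direct effects: Dede, Napi.
2 steps out: Fona.
3 steps out: Demi, Kalu.
Not reachable from it: Wyfo, Piho, Gato.

Dede, Demi, Fona, Kalu, Napi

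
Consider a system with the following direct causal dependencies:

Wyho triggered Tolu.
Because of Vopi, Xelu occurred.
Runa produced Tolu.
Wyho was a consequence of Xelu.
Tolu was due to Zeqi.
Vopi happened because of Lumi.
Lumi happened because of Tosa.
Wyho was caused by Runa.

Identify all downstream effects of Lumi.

Tolu, Vopi, Wyho, Xelu

Direct effects: Vopi.
2 steps out: Xelu.
3 steps out: Wyho.
4 steps out: Tolu.
Not reachable from it: Tosa, Runa, Zeqi.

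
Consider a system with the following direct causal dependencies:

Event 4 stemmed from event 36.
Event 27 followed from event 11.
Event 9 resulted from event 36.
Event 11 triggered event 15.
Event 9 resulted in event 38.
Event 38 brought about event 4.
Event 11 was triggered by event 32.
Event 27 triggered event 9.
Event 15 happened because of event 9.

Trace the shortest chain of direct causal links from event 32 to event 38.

event 32 → event 11 → event 27 → event 9 → event 38

event 32 → event 11
event 11 → event 27
event 27 → event 9
event 9 → event 38
Length: 4 steps.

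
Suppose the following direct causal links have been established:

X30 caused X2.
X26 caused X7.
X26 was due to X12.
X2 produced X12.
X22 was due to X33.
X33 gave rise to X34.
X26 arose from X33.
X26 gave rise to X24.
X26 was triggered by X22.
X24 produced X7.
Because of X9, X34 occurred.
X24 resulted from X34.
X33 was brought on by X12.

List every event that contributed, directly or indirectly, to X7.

X12, X2, X22, X24, X26, X30, X33, X34, X9

Immediate causes of X7: X26, X24.
Further upstream: X30, X2, X12, X33, X22, X34, X9.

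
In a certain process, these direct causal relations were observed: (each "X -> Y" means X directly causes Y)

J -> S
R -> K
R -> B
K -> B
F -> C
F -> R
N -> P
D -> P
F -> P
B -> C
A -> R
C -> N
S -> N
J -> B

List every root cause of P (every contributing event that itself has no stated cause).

Tracing upstream from P: P ← N ← C ← B ← R ← A.
A separate upstream branch: P ← F.
A separate upstream branch: P ← N ← S ← J.
A separate upstream branch: P ← D.
Each of those chain origins has no stated cause.

A, D, F, J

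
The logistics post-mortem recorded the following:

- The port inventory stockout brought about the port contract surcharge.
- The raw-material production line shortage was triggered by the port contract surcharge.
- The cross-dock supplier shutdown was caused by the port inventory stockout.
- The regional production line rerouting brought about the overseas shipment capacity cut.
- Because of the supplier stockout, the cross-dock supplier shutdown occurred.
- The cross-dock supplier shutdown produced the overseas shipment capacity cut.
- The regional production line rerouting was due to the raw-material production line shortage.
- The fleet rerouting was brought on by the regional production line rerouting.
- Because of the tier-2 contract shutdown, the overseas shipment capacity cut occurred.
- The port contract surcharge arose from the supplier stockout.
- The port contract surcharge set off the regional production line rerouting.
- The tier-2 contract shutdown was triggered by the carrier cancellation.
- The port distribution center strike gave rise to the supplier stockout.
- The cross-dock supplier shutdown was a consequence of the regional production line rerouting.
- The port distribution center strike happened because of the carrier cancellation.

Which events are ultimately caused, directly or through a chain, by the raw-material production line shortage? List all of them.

the cross-dock supplier shutdown, the fleet rerouting, the overseas shipment capacity cut, the regional production line rerouting

Direct effects: the regional production line rerouting.
2 steps out: the cross-dock supplier shutdown, the overseas shipment capacity cut, the fleet rerouting.
Not reachable from it: the port inventory stockout, the carrier cancellation, the port distribution center strike, the supplier stockout, the port contract surcharge, the tier-2 contract shutdown.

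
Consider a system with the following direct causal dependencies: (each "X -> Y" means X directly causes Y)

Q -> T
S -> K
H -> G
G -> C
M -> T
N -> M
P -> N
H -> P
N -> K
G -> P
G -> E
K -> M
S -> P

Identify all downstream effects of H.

C, E, G, K, M, N, P, T

Direct effects: G, P.
2 steps out: C, E, N.
3 steps out: K, M.
4 steps out: T.
Not reachable from it: S, Q.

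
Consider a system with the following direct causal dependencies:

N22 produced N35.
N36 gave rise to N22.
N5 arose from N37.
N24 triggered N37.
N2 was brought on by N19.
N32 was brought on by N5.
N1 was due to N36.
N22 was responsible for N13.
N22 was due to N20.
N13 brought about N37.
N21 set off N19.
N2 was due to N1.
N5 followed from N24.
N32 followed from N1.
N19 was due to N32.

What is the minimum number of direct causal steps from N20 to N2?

7

Shortest chain: N20 → N22 → N13 → N37 → N5 → N32 → N19 → N2.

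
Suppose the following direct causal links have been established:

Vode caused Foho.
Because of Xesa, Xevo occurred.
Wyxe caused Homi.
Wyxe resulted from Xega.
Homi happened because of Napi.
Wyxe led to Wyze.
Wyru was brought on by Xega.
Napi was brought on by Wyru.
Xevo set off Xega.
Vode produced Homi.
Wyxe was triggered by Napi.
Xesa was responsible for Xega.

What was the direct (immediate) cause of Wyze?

Upstream contributors include Xesa, Xevo, Xega, Wyru, Napi, but only Wyxe feeds directly into Wyze.

Wyxe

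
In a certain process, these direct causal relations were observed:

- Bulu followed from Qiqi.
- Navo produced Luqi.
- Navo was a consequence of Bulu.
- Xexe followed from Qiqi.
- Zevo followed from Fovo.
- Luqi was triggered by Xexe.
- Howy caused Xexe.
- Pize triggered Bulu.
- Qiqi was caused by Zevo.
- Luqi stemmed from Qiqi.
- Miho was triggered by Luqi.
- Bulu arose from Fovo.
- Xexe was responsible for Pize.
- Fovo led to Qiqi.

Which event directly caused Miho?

Upstream contributors include Fovo, Zevo, Howy, Qiqi, Xexe, Pize, Bulu, Navo, but only Luqi feeds directly into Miho.

Luqi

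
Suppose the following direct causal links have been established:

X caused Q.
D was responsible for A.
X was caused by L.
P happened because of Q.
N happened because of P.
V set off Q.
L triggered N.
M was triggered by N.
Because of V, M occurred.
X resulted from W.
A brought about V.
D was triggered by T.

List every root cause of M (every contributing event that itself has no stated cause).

Tracing upstream from M: M ← N ← P ← Q ← X ← W.
A separate upstream branch: M ← N ← L.
A separate upstream branch: M ← V ← A ← D ← T.
Each of those chain origins has no stated cause.

L, T, W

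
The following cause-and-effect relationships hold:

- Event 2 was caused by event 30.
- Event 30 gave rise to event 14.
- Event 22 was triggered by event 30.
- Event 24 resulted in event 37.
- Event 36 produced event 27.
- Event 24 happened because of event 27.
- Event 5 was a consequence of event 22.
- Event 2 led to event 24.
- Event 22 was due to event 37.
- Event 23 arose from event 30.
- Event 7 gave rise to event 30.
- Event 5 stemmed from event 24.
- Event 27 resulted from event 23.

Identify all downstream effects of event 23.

Direct effects: event 27.
2 steps out: event 24.
3 steps out: event 37, event 5.
4 steps out: event 22.
Not reachable from it: event 7, event 30, event 2, event 14, event 36.

event 22, event 24, event 27, event 37, event 5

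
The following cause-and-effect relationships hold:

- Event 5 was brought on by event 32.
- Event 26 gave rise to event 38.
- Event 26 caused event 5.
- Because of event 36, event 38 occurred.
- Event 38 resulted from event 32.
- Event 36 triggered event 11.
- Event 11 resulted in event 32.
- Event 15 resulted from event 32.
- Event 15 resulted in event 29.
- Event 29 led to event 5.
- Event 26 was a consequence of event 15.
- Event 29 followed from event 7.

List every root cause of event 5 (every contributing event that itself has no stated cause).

event 36, event 7

Tracing upstream from event 5: event 5 ← event 32 ← event 11 ← event 36.
A separate upstream branch: event 5 ← event 29 ← event 7.
Each of those chain origins has no stated cause.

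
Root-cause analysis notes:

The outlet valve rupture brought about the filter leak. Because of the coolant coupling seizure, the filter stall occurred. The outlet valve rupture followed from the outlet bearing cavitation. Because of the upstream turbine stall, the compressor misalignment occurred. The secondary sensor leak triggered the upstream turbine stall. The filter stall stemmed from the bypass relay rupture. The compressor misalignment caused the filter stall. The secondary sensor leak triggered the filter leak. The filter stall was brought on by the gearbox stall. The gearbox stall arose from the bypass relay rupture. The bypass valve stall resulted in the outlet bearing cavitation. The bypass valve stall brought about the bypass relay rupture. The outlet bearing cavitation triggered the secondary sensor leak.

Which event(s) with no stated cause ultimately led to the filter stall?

the bypass valve stall, the coolant coupling seizure

Tracing upstream from the filter stall: the filter stall ← the bypass relay rupture ← the bypass valve stall.
A separate upstream branch: the filter stall ← the coolant coupling seizure.
Each of those chain origins has no stated cause.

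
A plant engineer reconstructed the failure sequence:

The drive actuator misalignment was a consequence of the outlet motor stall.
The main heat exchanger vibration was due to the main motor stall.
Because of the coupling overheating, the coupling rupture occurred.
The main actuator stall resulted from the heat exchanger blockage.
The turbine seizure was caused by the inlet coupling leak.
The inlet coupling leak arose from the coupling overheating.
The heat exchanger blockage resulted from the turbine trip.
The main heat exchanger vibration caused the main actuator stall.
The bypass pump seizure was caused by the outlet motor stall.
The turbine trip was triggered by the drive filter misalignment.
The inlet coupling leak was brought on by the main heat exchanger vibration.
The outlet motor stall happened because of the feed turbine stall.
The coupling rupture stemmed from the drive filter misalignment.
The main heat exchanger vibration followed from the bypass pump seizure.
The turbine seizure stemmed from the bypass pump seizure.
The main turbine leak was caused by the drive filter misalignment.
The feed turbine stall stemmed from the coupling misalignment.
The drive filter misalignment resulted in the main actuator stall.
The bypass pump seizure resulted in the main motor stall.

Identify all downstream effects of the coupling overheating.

the coupling rupture, the inlet coupling leak, the turbine seizure

Direct effects: the coupling rupture, the inlet coupling leak.
2 steps out: the turbine seizure.
Not reachable from it: the drive filter misalignment, the coupling misalignment, the turbine trip, the feed turbine stall, the outlet motor stall, the main turbine leak, the heat exchanger blockage, the bypass pump seizure, the main motor stall, the main heat exchanger vibration, the main actuator stall, the drive actuator misalignment.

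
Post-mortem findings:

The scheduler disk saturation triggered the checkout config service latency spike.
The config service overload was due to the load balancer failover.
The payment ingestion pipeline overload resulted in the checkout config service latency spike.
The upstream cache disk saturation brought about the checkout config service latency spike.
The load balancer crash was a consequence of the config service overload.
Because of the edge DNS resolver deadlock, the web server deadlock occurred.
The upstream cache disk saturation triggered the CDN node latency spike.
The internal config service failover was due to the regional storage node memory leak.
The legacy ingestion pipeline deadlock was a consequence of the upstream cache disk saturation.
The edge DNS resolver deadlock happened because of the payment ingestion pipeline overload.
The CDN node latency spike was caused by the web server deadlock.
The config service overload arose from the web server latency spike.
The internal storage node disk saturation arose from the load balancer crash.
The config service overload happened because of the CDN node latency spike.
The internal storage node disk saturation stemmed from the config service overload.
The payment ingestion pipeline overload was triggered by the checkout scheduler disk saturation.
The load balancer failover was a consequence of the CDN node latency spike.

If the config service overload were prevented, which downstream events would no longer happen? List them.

the internal storage node disk saturation, the load balancer crash

Downstream of the config service overload: the load balancer crash, the internal storage node disk saturation.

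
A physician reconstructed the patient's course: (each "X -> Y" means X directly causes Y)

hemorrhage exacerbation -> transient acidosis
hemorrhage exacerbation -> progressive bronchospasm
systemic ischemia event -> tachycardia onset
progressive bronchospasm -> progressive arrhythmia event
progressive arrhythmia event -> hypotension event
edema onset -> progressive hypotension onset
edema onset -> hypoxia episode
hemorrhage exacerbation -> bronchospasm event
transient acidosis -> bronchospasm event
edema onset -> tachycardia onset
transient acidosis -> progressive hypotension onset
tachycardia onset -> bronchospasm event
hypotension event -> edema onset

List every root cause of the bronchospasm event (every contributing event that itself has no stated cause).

the hemorrhage exacerbation, the systemic ischemia event

Tracing upstream from the bronchospasm event: the bronchospasm event ← the hemorrhage exacerbation.
A separate upstream branch: the bronchospasm event ← the tachycardia onset ← the systemic ischemia event.
Each of those chain origins has no stated cause.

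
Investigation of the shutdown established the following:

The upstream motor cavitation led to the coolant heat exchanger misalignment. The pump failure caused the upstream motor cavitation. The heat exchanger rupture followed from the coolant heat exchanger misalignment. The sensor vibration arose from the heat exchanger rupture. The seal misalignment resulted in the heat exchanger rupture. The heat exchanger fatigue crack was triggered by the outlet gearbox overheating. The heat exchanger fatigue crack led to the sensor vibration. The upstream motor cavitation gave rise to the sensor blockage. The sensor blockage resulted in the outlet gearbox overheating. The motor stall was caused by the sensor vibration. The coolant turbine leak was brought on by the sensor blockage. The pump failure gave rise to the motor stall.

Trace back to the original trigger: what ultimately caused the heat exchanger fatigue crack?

the pump failure

Tracing upstream from the heat exchanger fatigue crack: the heat exchanger fatigue crack ← the outlet gearbox overheating ← the sensor blockage ← the upstream motor cavitation ← the pump failure.
The pump failure has no stated cause, so it is the root.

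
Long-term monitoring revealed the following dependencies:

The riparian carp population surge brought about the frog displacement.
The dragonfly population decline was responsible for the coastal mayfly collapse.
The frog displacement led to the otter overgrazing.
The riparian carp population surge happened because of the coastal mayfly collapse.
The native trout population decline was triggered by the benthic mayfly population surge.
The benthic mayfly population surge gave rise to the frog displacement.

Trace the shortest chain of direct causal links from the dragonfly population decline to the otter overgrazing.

the dragonfly population decline → the coastal mayfly collapse → the riparian carp population surge → the frog displacement → the otter overgrazing

the dragonfly population decline → the coastal mayfly collapse
the coastal mayfly collapse → the riparian carp population surge
the riparian carp population surge → the frog displacement
the frog displacement → the otter overgrazing
Length: 4 steps.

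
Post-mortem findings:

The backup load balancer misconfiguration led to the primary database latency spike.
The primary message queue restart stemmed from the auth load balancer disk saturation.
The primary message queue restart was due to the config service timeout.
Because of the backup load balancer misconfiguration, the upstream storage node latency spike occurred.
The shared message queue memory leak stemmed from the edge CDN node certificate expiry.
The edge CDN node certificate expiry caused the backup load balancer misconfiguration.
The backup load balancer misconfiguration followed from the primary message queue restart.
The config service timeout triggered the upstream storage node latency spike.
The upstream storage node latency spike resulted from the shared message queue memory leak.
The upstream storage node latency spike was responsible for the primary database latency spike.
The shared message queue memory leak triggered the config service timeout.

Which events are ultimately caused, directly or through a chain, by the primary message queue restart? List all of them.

Direct effects: the backup load balancer misconfiguration.
2 steps out: the upstream storage node latency spike, the primary database latency spike.
Not reachable from it: the edge CDN node certificate expiry, the shared message queue memory leak, the config service timeout, the auth load balancer disk saturation.

the backup load balancer misconfiguration, the primary database latency spike, the upstream storage node latency spike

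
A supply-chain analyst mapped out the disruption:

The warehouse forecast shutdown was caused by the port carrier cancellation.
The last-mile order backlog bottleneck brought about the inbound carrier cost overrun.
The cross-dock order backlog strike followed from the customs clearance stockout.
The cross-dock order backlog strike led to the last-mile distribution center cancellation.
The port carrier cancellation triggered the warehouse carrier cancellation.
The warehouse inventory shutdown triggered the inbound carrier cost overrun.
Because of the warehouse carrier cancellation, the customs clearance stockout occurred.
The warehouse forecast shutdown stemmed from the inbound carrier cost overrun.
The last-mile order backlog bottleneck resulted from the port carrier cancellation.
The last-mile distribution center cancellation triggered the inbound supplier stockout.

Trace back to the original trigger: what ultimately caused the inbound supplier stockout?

the port carrier cancellation

Tracing upstream from the inbound supplier stockout: the inbound supplier stockout ← the last-mile distribution center cancellation ← the cross-dock order backlog strike ← the customs clearance stockout ← the warehouse carrier cancellation ← the port carrier cancellation.
The port carrier cancellation has no stated cause, so it is the root.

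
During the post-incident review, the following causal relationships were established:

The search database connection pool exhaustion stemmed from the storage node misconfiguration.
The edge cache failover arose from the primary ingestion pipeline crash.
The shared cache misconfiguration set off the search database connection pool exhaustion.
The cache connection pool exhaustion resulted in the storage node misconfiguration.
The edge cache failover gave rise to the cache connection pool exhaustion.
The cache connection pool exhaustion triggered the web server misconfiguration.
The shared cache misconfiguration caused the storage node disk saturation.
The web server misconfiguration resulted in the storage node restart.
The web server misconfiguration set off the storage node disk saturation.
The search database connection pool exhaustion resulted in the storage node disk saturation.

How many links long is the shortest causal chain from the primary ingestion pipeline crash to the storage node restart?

4

Shortest chain: the primary ingestion pipeline crash → the edge cache failover → the cache connection pool exhaustion → the web server misconfiguration → the storage node restart.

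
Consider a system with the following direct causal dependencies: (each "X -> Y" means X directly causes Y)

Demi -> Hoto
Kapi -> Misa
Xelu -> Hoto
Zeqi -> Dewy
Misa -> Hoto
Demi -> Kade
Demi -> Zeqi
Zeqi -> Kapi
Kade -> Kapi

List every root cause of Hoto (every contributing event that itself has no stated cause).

Demi, Xelu

Tracing upstream from Hoto: Hoto ← Demi.
A separate upstream branch: Hoto ← Xelu.
Each of those chain origins has no stated cause.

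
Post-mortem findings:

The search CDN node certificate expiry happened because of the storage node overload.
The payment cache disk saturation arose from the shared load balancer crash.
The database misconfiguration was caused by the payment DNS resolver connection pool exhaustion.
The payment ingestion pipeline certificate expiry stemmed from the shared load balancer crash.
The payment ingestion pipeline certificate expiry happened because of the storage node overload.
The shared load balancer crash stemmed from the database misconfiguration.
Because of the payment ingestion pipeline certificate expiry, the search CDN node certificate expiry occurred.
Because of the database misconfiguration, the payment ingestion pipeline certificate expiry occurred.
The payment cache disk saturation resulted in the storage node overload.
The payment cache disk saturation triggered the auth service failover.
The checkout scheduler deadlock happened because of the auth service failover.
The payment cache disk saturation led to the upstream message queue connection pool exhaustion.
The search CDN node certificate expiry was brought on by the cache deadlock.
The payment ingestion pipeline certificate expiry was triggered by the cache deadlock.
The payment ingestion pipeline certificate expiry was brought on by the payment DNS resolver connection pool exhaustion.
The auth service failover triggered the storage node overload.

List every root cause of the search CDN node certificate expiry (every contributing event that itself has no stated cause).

Tracing upstream from the search CDN node certificate expiry: the search CDN node certificate expiry ← the payment ingestion pipeline certificate expiry ← the payment DNS resolver connection pool exhaustion.
A separate upstream branch: the search CDN node certificate expiry ← the cache deadlock.
Each of those chain origins has no stated cause.

the cache deadlock, the payment DNS resolver connection pool exhaustion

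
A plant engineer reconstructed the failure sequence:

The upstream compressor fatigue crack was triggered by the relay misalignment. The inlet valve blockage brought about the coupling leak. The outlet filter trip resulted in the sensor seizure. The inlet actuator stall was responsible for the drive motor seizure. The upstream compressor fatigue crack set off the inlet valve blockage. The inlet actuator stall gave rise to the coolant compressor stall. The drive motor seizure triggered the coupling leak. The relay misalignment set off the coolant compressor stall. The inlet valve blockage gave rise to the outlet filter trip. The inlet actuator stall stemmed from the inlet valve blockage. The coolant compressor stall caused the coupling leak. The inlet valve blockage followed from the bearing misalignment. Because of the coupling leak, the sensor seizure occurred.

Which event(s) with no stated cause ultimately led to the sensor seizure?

the bearing misalignment, the relay misalignment

Tracing upstream from the sensor seizure: the sensor seizure ← the coupling leak ← the coolant compressor stall ← the relay misalignment.
A separate upstream branch: the sensor seizure ← the outlet filter trip ← the inlet valve blockage ← the bearing misalignment.
Each of those chain origins has no stated cause.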